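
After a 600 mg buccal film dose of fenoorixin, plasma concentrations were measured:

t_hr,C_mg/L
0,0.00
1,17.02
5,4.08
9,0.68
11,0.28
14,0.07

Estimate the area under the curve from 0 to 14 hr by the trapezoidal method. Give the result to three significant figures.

AUC = 61.7 mg/L·hr

Trapezoidal AUC_0→14:
  [0→1]: (0.00+17.02)/2 × 1 = 8.51
  [1→5]: (17.02+4.08)/2 × 4 = 42.2
  [5→9]: (4.08+0.68)/2 × 4 = 9.52
  [9→11]: (0.68+0.28)/2 × 2 = 0.96
  [11→14]: (0.28+0.07)/2 × 3 = 0.525
  Sum = 61.715 mg/L·hr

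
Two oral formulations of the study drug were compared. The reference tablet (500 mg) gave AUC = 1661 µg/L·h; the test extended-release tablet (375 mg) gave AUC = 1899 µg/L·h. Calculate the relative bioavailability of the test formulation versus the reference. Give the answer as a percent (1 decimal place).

F_rel = (AUC_test/D_test) / (AUC_ref/D_ref)
      = (1899/375) / (1661/500)
      = 5.064 / 3.322 = 1.5244 = 152.44%

F_rel = 152.4%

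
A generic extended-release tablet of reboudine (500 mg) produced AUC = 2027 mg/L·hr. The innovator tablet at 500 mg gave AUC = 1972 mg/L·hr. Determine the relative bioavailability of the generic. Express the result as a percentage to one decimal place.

F_rel = (AUC_test/D_test) / (AUC_ref/D_ref)
      = (2027/500) / (1972/500)
      = 4.054 / 3.944 = 1.0279 = 102.79%

F_rel = 102.8%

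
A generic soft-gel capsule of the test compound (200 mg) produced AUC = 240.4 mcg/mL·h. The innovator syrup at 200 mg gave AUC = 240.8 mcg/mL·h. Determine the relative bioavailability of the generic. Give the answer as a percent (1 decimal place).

F_rel = (AUC_test/D_test) / (AUC_ref/D_ref)
      = (240.4/200) / (240.8/200)
      = 1.202 / 1.204 = 0.9983 = 99.83%

F_rel = 99.8%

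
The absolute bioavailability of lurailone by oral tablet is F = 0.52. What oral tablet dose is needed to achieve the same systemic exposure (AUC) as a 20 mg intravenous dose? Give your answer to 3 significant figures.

D_oral = 38.5 mg

For equal systemic exposure: F × D_ev = D_iv
D_ev = D_iv / F = 20 / 0.52 = 38.4615 mg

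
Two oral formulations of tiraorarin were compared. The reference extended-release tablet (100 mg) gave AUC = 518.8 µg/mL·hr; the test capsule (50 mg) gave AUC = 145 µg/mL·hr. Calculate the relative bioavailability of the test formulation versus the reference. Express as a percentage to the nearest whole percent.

F_rel = 56%

F_rel = (AUC_test/D_test) / (AUC_ref/D_ref)
      = (145/50) / (518.8/100)
      = 2.9 / 5.188 = 0.5590 = 55.90%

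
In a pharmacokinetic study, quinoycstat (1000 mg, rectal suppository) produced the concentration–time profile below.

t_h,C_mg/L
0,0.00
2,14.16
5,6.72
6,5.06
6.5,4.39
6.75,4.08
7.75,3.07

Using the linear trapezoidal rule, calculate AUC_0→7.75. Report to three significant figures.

Trapezoidal AUC_0→7.75:
  [0→2]: (0.00+14.16)/2 × 2 = 14.16
  [2→5]: (14.16+6.72)/2 × 3 = 31.32
  [5→6]: (6.72+5.06)/2 × 1 = 5.89
  [6→6.5]: (5.06+4.39)/2 × 0.5 = 2.3625
  [6.5→6.75]: (4.39+4.08)/2 × 0.25 = 1.05875
  [6.75→7.75]: (4.08+3.07)/2 × 1 = 3.575
  Sum = 58.36625 mg/L·h

AUC = 58.4 mg/L·h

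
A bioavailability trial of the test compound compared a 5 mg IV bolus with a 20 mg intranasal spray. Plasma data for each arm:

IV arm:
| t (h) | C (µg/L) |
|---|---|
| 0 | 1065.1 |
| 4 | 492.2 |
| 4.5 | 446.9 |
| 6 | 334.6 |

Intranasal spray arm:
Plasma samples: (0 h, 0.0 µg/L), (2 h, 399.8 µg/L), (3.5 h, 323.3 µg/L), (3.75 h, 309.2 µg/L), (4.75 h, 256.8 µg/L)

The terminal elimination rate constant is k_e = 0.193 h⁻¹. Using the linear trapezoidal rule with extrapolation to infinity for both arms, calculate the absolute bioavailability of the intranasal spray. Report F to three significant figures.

F = 0.116

Trapezoidal AUC_0→6 (IV):
  [0→4]: (1065.1+492.2)/2 × 4 = 3114.6
  [4→4.5]: (492.2+446.9)/2 × 0.5 = 234.775
  [4.5→6]: (446.9+334.6)/2 × 1.5 = 586.125
  Sum = 3935.5 µg/L·h
IV tail: 334.6/0.193 = 1733.679; AUC_iv,0→∞ = 3935.5 + 1733.679 = 5669.179 µg/L·h
Trapezoidal AUC_0→4.75 (intranasal spray):
  [0→2]: (0.0+399.8)/2 × 2 = 399.8
  [2→3.5]: (399.8+323.3)/2 × 1.5 = 542.325
  [3.5→3.75]: (323.3+309.2)/2 × 0.25 = 79.0625
  [3.75→4.75]: (309.2+256.8)/2 × 1 = 283.0
  Sum = 1304.1875 µg/L·h
intranasal spray tail: 256.8/0.193 = 1330.570; AUC_ev,0→∞ = 1304.1875 + 1330.570 = 2634.7575 µg/L·h
F = (AUC_ev/D_ev)/(AUC_iv/D_iv) = (2634.7575/20)/(5669.179/5) = 131.738/1133.8358 = 0.1162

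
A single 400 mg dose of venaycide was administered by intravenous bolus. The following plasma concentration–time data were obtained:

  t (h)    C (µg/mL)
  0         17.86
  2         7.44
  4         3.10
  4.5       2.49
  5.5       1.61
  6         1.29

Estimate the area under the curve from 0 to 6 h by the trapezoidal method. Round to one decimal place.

AUC = 40.0 µg/mL·h

Trapezoidal AUC_0→6:
  [0→2]: (17.86+7.44)/2 × 2 = 25.3
  [2→4]: (7.44+3.10)/2 × 2 = 10.54
  [4→4.5]: (3.10+2.49)/2 × 0.5 = 1.3975
  [4.5→5.5]: (2.49+1.61)/2 × 1 = 2.05
  [5.5→6]: (1.61+1.29)/2 × 0.5 = 0.725
  Sum = 40.0125 µg/mL·h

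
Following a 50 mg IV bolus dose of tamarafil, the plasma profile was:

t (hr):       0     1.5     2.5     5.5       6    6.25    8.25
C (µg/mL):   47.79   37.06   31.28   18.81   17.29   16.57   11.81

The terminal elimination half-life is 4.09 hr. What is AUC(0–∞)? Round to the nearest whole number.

Trapezoidal AUC_0→8.25:
  [0→1.5]: (47.79+37.06)/2 × 1.5 = 63.6375
  [1.5→2.5]: (37.06+31.28)/2 × 1 = 34.17
  [2.5→5.5]: (31.28+18.81)/2 × 3 = 75.135
  [5.5→6]: (18.81+17.29)/2 × 0.5 = 9.025
  [6→6.25]: (17.29+16.57)/2 × 0.25 = 4.2325
  [6.25→8.25]: (16.57+11.81)/2 × 2 = 28.38
  Sum = 214.58 µg/mL·hr
k_e = ln2 / t½ = 0.693147 / 4.09 = 0.1695 hr^-1
Extrapolated tail: C_last / k_e = 11.81 / 0.1695 = 69.676
AUC_0→∞ = 214.58 + 69.676 = 284.256 µg/mL·hr

AUC = 284 µg/mL·hr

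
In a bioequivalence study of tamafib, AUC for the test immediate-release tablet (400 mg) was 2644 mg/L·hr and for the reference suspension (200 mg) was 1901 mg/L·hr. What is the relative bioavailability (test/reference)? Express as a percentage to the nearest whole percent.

F_rel = 70%

F_rel = (AUC_test/D_test) / (AUC_ref/D_ref)
      = (2644/400) / (1901/200)
      = 6.61 / 9.505 = 0.6954 = 69.54%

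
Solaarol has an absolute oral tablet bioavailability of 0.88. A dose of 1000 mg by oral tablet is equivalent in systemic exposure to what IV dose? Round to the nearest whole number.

D_iv = 880 mg

Systemic exposure from an extravascular dose = F × D_ev, so the equivalent IV dose is F × D_ev.
D_iv = F × D_ev = 0.88 × 1000 = 880 mg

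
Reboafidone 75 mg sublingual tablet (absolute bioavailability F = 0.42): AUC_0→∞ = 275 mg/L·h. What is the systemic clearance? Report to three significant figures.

CL = 0.115 L/h

CL = F × Dose / AUC_0→∞
   = 0.42 × 75 / 275 = 0.114545 L/h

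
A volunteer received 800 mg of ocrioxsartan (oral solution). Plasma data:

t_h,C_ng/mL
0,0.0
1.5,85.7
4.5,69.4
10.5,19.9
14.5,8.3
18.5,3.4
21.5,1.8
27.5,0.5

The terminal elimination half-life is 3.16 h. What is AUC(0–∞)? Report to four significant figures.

Trapezoidal AUC_0→27.5:
  [0→1.5]: (0.0+85.7)/2 × 1.5 = 64.275
  [1.5→4.5]: (85.7+69.4)/2 × 3 = 232.65
  [4.5→10.5]: (69.4+19.9)/2 × 6 = 267.9
  [10.5→14.5]: (19.9+8.3)/2 × 4 = 56.4
  [14.5→18.5]: (8.3+3.4)/2 × 4 = 23.4
  [18.5→21.5]: (3.4+1.8)/2 × 3 = 7.8
  [21.5→27.5]: (1.8+0.5)/2 × 6 = 6.9
  Sum = 659.325 ng/mL·h
k_e = ln2 / t½ = 0.693147 / 3.16 = 0.2194 h^-1
Extrapolated tail: C_last / k_e = 0.5 / 0.2194 = 2.279
AUC_0→∞ = 659.325 + 2.279 = 661.604 ng/mL·h

AUC = 661.6 ng/mL·h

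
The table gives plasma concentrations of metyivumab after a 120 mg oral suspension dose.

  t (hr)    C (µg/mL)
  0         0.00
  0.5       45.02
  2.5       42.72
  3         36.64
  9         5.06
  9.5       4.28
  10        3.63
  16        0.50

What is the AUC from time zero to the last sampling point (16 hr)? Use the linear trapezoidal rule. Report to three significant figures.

Trapezoidal AUC_0→16:
  [0→0.5]: (0.00+45.02)/2 × 0.5 = 11.255
  [0.5→2.5]: (45.02+42.72)/2 × 2 = 87.74
  [2.5→3]: (42.72+36.64)/2 × 0.5 = 19.84
  [3→9]: (36.64+5.06)/2 × 6 = 125.1
  [9→9.5]: (5.06+4.28)/2 × 0.5 = 2.335
  [9.5→10]: (4.28+3.63)/2 × 0.5 = 1.9775
  [10→16]: (3.63+0.50)/2 × 6 = 12.39
  Sum = 260.6375 µg/mL·hr

AUC = 261 µg/mL·hr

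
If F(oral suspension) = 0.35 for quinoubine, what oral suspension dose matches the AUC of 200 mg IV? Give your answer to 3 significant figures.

For equal systemic exposure: F × D_ev = D_iv
D_ev = D_iv / F = 200 / 0.35 = 571.429 mg

D_oral = 571 mg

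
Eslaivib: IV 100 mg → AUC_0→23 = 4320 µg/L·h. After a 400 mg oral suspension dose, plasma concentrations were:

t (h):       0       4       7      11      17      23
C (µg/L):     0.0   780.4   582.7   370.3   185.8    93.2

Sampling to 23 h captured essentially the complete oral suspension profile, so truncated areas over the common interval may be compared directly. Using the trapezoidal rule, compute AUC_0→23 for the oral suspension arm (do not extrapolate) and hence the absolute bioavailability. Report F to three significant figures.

F = 0.464

Trapezoidal AUC_0→23 (oral suspension):
  [0→4]: (0.0+780.4)/2 × 4 = 1560.8
  [4→7]: (780.4+582.7)/2 × 3 = 2044.65
  [7→11]: (582.7+370.3)/2 × 4 = 1906.0
  [11→17]: (370.3+185.8)/2 × 6 = 1668.3
  [17→23]: (185.8+93.2)/2 × 6 = 837.0
  Sum = 8016.75 µg/L·h
F = (AUC_ev/D_ev)/(AUC_iv/D_iv) = (8016.75/400)/(4320/100) = 20.041875/43.2 = 0.4639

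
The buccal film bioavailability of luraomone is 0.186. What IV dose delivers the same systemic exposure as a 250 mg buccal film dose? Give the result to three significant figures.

Systemic exposure from an extravascular dose = F × D_ev, so the equivalent IV dose is F × D_ev.
D_iv = F × D_ev = 0.186 × 250 = 46.5 mg

D_iv = 46.5 mg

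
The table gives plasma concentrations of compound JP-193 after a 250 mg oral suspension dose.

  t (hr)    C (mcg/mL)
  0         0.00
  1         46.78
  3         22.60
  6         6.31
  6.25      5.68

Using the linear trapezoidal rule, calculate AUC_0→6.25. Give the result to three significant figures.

AUC = 138 mcg/mL·hr

Trapezoidal AUC_0→6.25:
  [0→1]: (0.00+46.78)/2 × 1 = 23.39
  [1→3]: (46.78+22.60)/2 × 2 = 69.38
  [3→6]: (22.60+6.31)/2 × 3 = 43.365
  [6→6.25]: (6.31+5.68)/2 × 0.25 = 1.49875
  Sum = 137.63375 mcg/mL·hr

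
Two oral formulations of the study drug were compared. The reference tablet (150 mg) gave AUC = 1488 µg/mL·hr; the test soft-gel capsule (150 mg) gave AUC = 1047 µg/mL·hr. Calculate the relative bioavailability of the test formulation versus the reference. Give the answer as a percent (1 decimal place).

F_rel = (AUC_test/D_test) / (AUC_ref/D_ref)
      = (1047/150) / (1488/150)
      = 6.98 / 9.92 = 0.7036 = 70.36%

F_rel = 70.4%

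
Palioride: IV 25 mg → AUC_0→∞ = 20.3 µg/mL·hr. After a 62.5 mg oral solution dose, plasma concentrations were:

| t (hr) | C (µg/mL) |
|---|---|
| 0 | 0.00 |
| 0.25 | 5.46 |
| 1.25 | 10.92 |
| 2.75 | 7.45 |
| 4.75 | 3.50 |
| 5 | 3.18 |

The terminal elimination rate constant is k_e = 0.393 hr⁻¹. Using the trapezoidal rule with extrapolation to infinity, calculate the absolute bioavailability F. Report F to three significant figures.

F = 0.838

Trapezoidal AUC_0→5 (oral solution):
  [0→0.25]: (0.00+5.46)/2 × 0.25 = 0.6825
  [0.25→1.25]: (5.46+10.92)/2 × 1 = 8.19
  [1.25→2.75]: (10.92+7.45)/2 × 1.5 = 13.7775
  [2.75→4.75]: (7.45+3.50)/2 × 2 = 10.95
  [4.75→5]: (3.50+3.18)/2 × 0.25 = 0.835
  Sum = 34.435 µg/mL·hr
Tail: C_last/k_e = 3.18/0.393 = 8.092
AUC_0→∞ (oral solution) = 34.435 + 8.092 = 42.527 µg/mL·hr
F = (AUC_ev/D_ev)/(AUC_iv/D_iv) = (42.527/62.5)/(20.3/25) = 0.680432/0.812 = 0.8380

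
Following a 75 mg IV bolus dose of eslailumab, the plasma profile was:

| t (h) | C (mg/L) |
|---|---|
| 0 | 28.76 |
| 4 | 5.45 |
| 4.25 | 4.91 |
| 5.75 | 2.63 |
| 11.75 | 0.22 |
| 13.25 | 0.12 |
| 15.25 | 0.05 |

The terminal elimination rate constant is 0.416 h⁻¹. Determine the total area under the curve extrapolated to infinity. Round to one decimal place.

Trapezoidal AUC_0→15.25:
  [0→4]: (28.76+5.45)/2 × 4 = 68.42
  [4→4.25]: (5.45+4.91)/2 × 0.25 = 1.295
  [4.25→5.75]: (4.91+2.63)/2 × 1.5 = 5.655
  [5.75→11.75]: (2.63+0.22)/2 × 6 = 8.55
  [11.75→13.25]: (0.22+0.12)/2 × 1.5 = 0.255
  [13.25→15.25]: (0.12+0.05)/2 × 2 = 0.17
  Sum = 84.345 mg/L·h
Extrapolated tail: C_last / k_e = 0.05 / 0.416 = 0.120
AUC_0→∞ = 84.345 + 0.120 = 84.465 mg/L·h

AUC = 84.5 mg/L·h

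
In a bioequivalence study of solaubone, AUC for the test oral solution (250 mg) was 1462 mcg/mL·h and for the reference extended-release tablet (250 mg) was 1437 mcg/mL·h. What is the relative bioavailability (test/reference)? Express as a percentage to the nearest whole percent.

F_rel = (AUC_test/D_test) / (AUC_ref/D_ref)
      = (1462/250) / (1437/250)
      = 5.848 / 5.748 = 1.0174 = 101.74%

F_rel = 102%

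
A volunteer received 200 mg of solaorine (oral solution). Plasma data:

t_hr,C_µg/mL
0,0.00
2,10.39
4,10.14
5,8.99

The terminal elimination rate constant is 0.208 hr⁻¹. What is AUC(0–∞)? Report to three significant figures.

Trapezoidal AUC_0→5:
  [0→2]: (0.00+10.39)/2 × 2 = 10.39
  [2→4]: (10.39+10.14)/2 × 2 = 20.53
  [4→5]: (10.14+8.99)/2 × 1 = 9.565
  Sum = 40.485 µg/mL·hr
Extrapolated tail: C_last / k_e = 8.99 / 0.208 = 43.221
AUC_0→∞ = 40.485 + 43.221 = 83.706 µg/mL·hr

AUC = 83.7 µg/mL·hr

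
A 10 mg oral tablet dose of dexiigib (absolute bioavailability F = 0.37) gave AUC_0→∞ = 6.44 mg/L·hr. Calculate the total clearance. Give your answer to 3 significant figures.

CL = F × Dose / AUC_0→∞
   = 0.37 × 10 / 6.44 = 0.574534 L/hr

CL = 0.575 L/hr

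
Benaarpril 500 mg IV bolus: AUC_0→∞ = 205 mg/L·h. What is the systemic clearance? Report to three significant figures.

CL = 2.44 L/h

CL = Dose_iv / AUC_0→∞
   = 500 / 205 = 2.43902 L/h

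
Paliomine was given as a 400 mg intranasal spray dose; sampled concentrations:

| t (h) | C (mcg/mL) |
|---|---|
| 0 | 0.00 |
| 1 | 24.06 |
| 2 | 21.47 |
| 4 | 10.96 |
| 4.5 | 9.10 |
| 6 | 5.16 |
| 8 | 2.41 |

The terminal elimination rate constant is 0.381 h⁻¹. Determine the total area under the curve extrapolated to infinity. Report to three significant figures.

AUC = 96.8 mcg/mL·h

Trapezoidal AUC_0→8:
  [0→1]: (0.00+24.06)/2 × 1 = 12.03
  [1→2]: (24.06+21.47)/2 × 1 = 22.765
  [2→4]: (21.47+10.96)/2 × 2 = 32.43
  [4→4.5]: (10.96+9.10)/2 × 0.5 = 5.015
  [4.5→6]: (9.10+5.16)/2 × 1.5 = 10.695
  [6→8]: (5.16+2.41)/2 × 2 = 7.57
  Sum = 90.505 mcg/mL·h
Extrapolated tail: C_last / k_e = 2.41 / 0.381 = 6.325
AUC_0→∞ = 90.505 + 6.325 = 96.83 mcg/mL·h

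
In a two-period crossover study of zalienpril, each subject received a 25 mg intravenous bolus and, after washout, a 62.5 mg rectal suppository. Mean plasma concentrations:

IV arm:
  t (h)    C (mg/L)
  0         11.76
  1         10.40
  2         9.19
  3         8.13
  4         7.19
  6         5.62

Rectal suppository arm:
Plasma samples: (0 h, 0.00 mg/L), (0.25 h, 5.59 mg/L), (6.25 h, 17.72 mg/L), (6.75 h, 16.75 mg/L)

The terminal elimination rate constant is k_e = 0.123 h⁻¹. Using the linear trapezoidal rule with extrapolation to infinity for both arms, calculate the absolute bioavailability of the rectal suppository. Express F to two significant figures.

Trapezoidal AUC_0→6 (IV):
  [0→1]: (11.76+10.40)/2 × 1 = 11.08
  [1→2]: (10.40+9.19)/2 × 1 = 9.795
  [2→3]: (9.19+8.13)/2 × 1 = 8.66
  [3→4]: (8.13+7.19)/2 × 1 = 7.66
  [4→6]: (7.19+5.62)/2 × 2 = 12.81
  Sum = 50.005 mg/L·h
IV tail: 5.62/0.123 = 45.691; AUC_iv,0→∞ = 50.005 + 45.691 = 95.696 mg/L·h
Trapezoidal AUC_0→6.75 (rectal suppository):
  [0→0.25]: (0.00+5.59)/2 × 0.25 = 0.69875
  [0.25→6.25]: (5.59+17.72)/2 × 6 = 69.93
  [6.25→6.75]: (17.72+16.75)/2 × 0.5 = 8.6175
  Sum = 79.24625 mg/L·h
rectal suppository tail: 16.75/0.123 = 136.179; AUC_ev,0→∞ = 79.24625 + 136.179 = 215.42525 mg/L·h
F = (AUC_ev/D_ev)/(AUC_iv/D_iv) = (215.42525/62.5)/(95.696/25) = 3.446804/3.82784 = 0.9005

F = 0.90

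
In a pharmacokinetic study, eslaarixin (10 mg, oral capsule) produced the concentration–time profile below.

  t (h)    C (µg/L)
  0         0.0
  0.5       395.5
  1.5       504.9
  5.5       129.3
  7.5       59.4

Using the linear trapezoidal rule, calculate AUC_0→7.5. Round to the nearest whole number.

AUC = 2006 µg/L·h

Trapezoidal AUC_0→7.5:
  [0→0.5]: (0.0+395.5)/2 × 0.5 = 98.875
  [0.5→1.5]: (395.5+504.9)/2 × 1 = 450.2
  [1.5→5.5]: (504.9+129.3)/2 × 4 = 1268.4
  [5.5→7.5]: (129.3+59.4)/2 × 2 = 188.7
  Sum = 2006.175 µg/L·h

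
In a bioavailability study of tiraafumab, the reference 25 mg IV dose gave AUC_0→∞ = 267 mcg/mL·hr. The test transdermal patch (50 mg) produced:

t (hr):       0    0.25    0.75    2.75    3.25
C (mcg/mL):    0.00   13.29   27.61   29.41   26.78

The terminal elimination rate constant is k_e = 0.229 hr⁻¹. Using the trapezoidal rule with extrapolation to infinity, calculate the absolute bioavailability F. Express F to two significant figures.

F = 0.37

Trapezoidal AUC_0→3.25 (transdermal patch):
  [0→0.25]: (0.00+13.29)/2 × 0.25 = 1.66125
  [0.25→0.75]: (13.29+27.61)/2 × 0.5 = 10.225
  [0.75→2.75]: (27.61+29.41)/2 × 2 = 57.02
  [2.75→3.25]: (29.41+26.78)/2 × 0.5 = 14.0475
  Sum = 82.95375 mcg/mL·hr
Tail: C_last/k_e = 26.78/0.229 = 116.943
AUC_0→∞ (transdermal patch) = 82.95375 + 116.943 = 199.89675 mcg/mL·hr
F = (AUC_ev/D_ev)/(AUC_iv/D_iv) = (199.89675/50)/(267/25) = 3.997935/10.68 = 0.3743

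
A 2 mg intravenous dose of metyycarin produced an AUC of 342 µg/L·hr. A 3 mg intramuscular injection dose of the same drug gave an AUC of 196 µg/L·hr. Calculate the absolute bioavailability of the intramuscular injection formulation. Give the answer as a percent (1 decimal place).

F = 38.2%

F = (AUC_ev / D_ev) / (AUC_iv / D_iv)
  = (196/3) / (342/2)
  = 65.3333 / 171 = 0.3821
  = 38.21%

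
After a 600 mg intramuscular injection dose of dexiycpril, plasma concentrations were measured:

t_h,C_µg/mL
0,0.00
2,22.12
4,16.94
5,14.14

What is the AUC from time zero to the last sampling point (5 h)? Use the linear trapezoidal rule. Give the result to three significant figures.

AUC = 76.7 µg/mL·h

Trapezoidal AUC_0→5:
  [0→2]: (0.00+22.12)/2 × 2 = 22.12
  [2→4]: (22.12+16.94)/2 × 2 = 39.06
  [4→5]: (16.94+14.14)/2 × 1 = 15.54
  Sum = 76.72 µg/mL·h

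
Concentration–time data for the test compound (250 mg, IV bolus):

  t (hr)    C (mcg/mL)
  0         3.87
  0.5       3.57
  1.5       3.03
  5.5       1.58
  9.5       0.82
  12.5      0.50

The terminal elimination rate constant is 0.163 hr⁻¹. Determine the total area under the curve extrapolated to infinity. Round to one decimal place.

AUC = 24.2 mcg/mL·hr

Trapezoidal AUC_0→12.5:
  [0→0.5]: (3.87+3.57)/2 × 0.5 = 1.86
  [0.5→1.5]: (3.57+3.03)/2 × 1 = 3.3
  [1.5→5.5]: (3.03+1.58)/2 × 4 = 9.22
  [5.5→9.5]: (1.58+0.82)/2 × 4 = 4.8
  [9.5→12.5]: (0.82+0.50)/2 × 3 = 1.98
  Sum = 21.16 mcg/mL·hr
Extrapolated tail: C_last / k_e = 0.50 / 0.163 = 3.067
AUC_0→∞ = 21.16 + 3.067 = 24.227 mcg/mL·hr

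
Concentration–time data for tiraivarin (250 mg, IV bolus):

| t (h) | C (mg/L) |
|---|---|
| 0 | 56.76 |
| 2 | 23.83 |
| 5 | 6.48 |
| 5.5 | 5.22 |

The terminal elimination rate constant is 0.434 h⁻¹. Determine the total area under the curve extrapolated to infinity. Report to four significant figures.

AUC = 141.0 mg/L·h

Trapezoidal AUC_0→5.5:
  [0→2]: (56.76+23.83)/2 × 2 = 80.59
  [2→5]: (23.83+6.48)/2 × 3 = 45.465
  [5→5.5]: (6.48+5.22)/2 × 0.5 = 2.925
  Sum = 128.98 mg/L·h
Extrapolated tail: C_last / k_e = 5.22 / 0.434 = 12.028
AUC_0→∞ = 128.98 + 12.028 = 141.008 mg/L·h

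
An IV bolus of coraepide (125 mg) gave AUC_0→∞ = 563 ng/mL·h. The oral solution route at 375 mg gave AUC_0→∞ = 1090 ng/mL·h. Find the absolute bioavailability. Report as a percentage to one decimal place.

F = (AUC_ev / D_ev) / (AUC_iv / D_iv)
  = (1090/375) / (563/125)
  = 2.90667 / 4.504 = 0.6454
  = 64.54%

F = 64.5%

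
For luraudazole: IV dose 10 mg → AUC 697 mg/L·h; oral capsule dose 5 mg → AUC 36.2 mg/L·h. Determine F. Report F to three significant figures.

F = (AUC_ev / D_ev) / (AUC_iv / D_iv)
  = (36.2/5) / (697/10)
  = 7.24 / 69.7 = 0.1039

F = 0.104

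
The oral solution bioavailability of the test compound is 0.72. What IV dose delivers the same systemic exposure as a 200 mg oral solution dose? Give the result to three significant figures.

Systemic exposure from an extravascular dose = F × D_ev, so the equivalent IV dose is F × D_ev.
D_iv = F × D_ev = 0.72 × 200 = 144 mg

D_iv = 144 mg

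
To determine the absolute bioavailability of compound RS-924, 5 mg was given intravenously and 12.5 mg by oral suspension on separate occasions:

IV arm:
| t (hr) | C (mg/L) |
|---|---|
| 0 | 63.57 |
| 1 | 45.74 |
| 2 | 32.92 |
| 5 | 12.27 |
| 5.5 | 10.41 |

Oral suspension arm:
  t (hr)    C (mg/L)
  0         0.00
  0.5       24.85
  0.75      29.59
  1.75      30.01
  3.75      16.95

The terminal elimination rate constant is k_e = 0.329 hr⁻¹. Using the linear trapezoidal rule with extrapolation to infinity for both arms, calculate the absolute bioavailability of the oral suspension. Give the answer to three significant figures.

F = 0.284

Trapezoidal AUC_0→5.5 (IV):
  [0→1]: (63.57+45.74)/2 × 1 = 54.655
  [1→2]: (45.74+32.92)/2 × 1 = 39.33
  [2→5]: (32.92+12.27)/2 × 3 = 67.785
  [5→5.5]: (12.27+10.41)/2 × 0.5 = 5.67
  Sum = 167.44 mg/L·hr
IV tail: 10.41/0.329 = 31.641; AUC_iv,0→∞ = 167.44 + 31.641 = 199.081 mg/L·hr
Trapezoidal AUC_0→3.75 (oral suspension):
  [0→0.5]: (0.00+24.85)/2 × 0.5 = 6.2125
  [0.5→0.75]: (24.85+29.59)/2 × 0.25 = 6.805
  [0.75→1.75]: (29.59+30.01)/2 × 1 = 29.8
  [1.75→3.75]: (30.01+16.95)/2 × 2 = 46.96
  Sum = 89.7775 mg/L·hr
oral suspension tail: 16.95/0.329 = 51.520; AUC_ev,0→∞ = 89.7775 + 51.520 = 141.2975 mg/L·hr
F = (AUC_ev/D_ev)/(AUC_iv/D_iv) = (141.2975/12.5)/(199.081/5) = 11.3038/39.8162 = 0.2839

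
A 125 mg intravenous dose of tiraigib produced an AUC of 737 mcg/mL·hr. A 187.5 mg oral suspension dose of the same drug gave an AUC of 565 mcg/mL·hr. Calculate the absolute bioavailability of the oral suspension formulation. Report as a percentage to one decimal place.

F = (AUC_ev / D_ev) / (AUC_iv / D_iv)
  = (565/187.5) / (737/125)
  = 3.01333 / 5.896 = 0.5111
  = 51.11%

F = 51.1%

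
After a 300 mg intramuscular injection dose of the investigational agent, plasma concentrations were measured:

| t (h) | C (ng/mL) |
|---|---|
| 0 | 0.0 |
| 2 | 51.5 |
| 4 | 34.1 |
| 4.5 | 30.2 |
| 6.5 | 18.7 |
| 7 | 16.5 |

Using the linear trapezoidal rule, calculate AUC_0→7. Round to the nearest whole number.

Trapezoidal AUC_0→7:
  [0→2]: (0.0+51.5)/2 × 2 = 51.5
  [2→4]: (51.5+34.1)/2 × 2 = 85.6
  [4→4.5]: (34.1+30.2)/2 × 0.5 = 16.075
  [4.5→6.5]: (30.2+18.7)/2 × 2 = 48.9
  [6.5→7]: (18.7+16.5)/2 × 0.5 = 8.8
  Sum = 210.875 ng/mL·h

AUC = 211 ng/mL·h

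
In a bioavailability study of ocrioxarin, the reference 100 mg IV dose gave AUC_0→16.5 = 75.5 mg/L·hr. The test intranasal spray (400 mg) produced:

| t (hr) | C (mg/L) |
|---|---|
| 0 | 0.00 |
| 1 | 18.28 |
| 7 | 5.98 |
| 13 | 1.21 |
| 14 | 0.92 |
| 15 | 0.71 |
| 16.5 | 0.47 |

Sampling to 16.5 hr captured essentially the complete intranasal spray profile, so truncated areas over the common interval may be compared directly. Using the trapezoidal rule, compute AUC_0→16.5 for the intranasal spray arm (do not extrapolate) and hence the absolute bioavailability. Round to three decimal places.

F = 0.352

Trapezoidal AUC_0→16.5 (intranasal spray):
  [0→1]: (0.00+18.28)/2 × 1 = 9.14
  [1→7]: (18.28+5.98)/2 × 6 = 72.78
  [7→13]: (5.98+1.21)/2 × 6 = 21.57
  [13→14]: (1.21+0.92)/2 × 1 = 1.065
  [14→15]: (0.92+0.71)/2 × 1 = 0.815
  [15→16.5]: (0.71+0.47)/2 × 1.5 = 0.885
  Sum = 106.255 mg/L·hr
F = (AUC_ev/D_ev)/(AUC_iv/D_iv) = (106.255/400)/(75.5/100) = 0.2656375/0.755 = 0.3518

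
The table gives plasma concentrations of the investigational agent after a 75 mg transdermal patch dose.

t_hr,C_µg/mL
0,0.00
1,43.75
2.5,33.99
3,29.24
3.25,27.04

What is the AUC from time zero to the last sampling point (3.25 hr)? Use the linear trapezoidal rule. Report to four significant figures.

AUC = 103.0 µg/mL·hr

Trapezoidal AUC_0→3.25:
  [0→1]: (0.00+43.75)/2 × 1 = 21.875
  [1→2.5]: (43.75+33.99)/2 × 1.5 = 58.305
  [2.5→3]: (33.99+29.24)/2 × 0.5 = 15.8075
  [3→3.25]: (29.24+27.04)/2 × 0.25 = 7.035
  Sum = 103.0225 µg/mL·hr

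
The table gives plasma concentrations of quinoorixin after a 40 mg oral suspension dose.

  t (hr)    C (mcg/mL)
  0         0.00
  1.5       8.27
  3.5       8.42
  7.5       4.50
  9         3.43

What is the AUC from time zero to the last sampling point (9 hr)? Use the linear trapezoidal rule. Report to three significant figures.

AUC = 54.7 mcg/mL·hr

Trapezoidal AUC_0→9:
  [0→1.5]: (0.00+8.27)/2 × 1.5 = 6.2025
  [1.5→3.5]: (8.27+8.42)/2 × 2 = 16.69
  [3.5→7.5]: (8.42+4.50)/2 × 4 = 25.84
  [7.5→9]: (4.50+3.43)/2 × 1.5 = 5.9475
  Sum = 54.68 mcg/mL·hr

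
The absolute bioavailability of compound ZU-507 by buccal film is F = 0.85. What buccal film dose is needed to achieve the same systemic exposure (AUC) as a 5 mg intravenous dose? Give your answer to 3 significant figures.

For equal systemic exposure: F × D_ev = D_iv
D_ev = D_iv / F = 5 / 0.85 = 5.88235 mg

D_buccal = 5.88 mg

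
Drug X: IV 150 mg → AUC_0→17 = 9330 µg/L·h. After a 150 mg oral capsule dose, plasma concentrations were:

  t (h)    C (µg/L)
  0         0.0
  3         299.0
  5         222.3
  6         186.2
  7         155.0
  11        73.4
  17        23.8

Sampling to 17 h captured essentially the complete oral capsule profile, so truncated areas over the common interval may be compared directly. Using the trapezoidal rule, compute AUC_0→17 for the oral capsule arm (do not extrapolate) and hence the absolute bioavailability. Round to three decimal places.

Trapezoidal AUC_0→17 (oral capsule):
  [0→3]: (0.0+299.0)/2 × 3 = 448.5
  [3→5]: (299.0+222.3)/2 × 2 = 521.3
  [5→6]: (222.3+186.2)/2 × 1 = 204.25
  [6→7]: (186.2+155.0)/2 × 1 = 170.6
  [7→11]: (155.0+73.4)/2 × 4 = 456.8
  [11→17]: (73.4+23.8)/2 × 6 = 291.6
  Sum = 2093.05 µg/L·h
F = (AUC_ev/D_ev)/(AUC_iv/D_iv) = (2093.05/150)/(9330/150) = 13.9537/62.2 = 0.2243

F = 0.224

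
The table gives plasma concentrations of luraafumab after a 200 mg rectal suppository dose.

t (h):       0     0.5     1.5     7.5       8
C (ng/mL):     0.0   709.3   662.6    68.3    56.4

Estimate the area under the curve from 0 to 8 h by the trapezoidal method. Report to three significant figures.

Trapezoidal AUC_0→8:
  [0→0.5]: (0.0+709.3)/2 × 0.5 = 177.325
  [0.5→1.5]: (709.3+662.6)/2 × 1 = 685.95
  [1.5→7.5]: (662.6+68.3)/2 × 6 = 2192.7
  [7.5→8]: (68.3+56.4)/2 × 0.5 = 31.175
  Sum = 3087.15 ng/mL·h

AUC = 3090 ng/mL·h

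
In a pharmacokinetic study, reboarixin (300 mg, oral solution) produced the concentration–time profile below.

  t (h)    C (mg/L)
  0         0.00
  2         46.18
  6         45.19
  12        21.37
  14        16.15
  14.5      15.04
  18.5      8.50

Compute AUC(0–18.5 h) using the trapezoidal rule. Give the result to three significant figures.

Trapezoidal AUC_0→18.5:
  [0→2]: (0.00+46.18)/2 × 2 = 46.18
  [2→6]: (46.18+45.19)/2 × 4 = 182.74
  [6→12]: (45.19+21.37)/2 × 6 = 199.68
  [12→14]: (21.37+16.15)/2 × 2 = 37.52
  [14→14.5]: (16.15+15.04)/2 × 0.5 = 7.7975
  [14.5→18.5]: (15.04+8.50)/2 × 4 = 47.08
  Sum = 520.9975 mg/L·h

AUC = 521 mg/L·h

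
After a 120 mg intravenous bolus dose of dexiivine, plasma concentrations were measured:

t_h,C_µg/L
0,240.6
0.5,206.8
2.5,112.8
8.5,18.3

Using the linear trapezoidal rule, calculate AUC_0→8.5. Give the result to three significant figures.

Trapezoidal AUC_0→8.5:
  [0→0.5]: (240.6+206.8)/2 × 0.5 = 111.85
  [0.5→2.5]: (206.8+112.8)/2 × 2 = 319.6
  [2.5→8.5]: (112.8+18.3)/2 × 6 = 393.3
  Sum = 824.75 µg/L·h

AUC = 825 µg/L·h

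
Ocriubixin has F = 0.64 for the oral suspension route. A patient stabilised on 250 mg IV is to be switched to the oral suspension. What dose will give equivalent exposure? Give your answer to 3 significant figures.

For equal systemic exposure: F × D_ev = D_iv
D_ev = D_iv / F = 250 / 0.64 = 390.625 mg

D_oral = 391 mg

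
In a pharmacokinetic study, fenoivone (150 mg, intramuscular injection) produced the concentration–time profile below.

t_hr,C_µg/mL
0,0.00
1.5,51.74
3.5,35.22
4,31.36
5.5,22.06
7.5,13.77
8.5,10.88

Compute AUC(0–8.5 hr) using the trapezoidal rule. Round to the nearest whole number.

Trapezoidal AUC_0→8.5:
  [0→1.5]: (0.00+51.74)/2 × 1.5 = 38.805
  [1.5→3.5]: (51.74+35.22)/2 × 2 = 86.96
  [3.5→4]: (35.22+31.36)/2 × 0.5 = 16.645
  [4→5.5]: (31.36+22.06)/2 × 1.5 = 40.065
  [5.5→7.5]: (22.06+13.77)/2 × 2 = 35.83
  [7.5→8.5]: (13.77+10.88)/2 × 1 = 12.325
  Sum = 230.63 µg/mL·hr

AUC = 231 µg/mL·hr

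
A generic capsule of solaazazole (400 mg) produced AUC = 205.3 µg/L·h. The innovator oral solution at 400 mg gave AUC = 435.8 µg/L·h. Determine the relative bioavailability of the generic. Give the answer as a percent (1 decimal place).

F_rel = (AUC_test/D_test) / (AUC_ref/D_ref)
      = (205.3/400) / (435.8/400)
      = 0.51325 / 1.0895 = 0.4711 = 47.11%

F_rel = 47.1%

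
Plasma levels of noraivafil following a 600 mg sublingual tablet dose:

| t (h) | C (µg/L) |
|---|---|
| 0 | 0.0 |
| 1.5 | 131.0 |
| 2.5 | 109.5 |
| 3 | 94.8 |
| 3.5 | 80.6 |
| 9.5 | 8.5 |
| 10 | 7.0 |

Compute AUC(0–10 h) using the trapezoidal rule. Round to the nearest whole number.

Trapezoidal AUC_0→10:
  [0→1.5]: (0.0+131.0)/2 × 1.5 = 98.25
  [1.5→2.5]: (131.0+109.5)/2 × 1 = 120.25
  [2.5→3]: (109.5+94.8)/2 × 0.5 = 51.075
  [3→3.5]: (94.8+80.6)/2 × 0.5 = 43.85
  [3.5→9.5]: (80.6+8.5)/2 × 6 = 267.3
  [9.5→10]: (8.5+7.0)/2 × 0.5 = 3.875
  Sum = 584.6 µg/L·h

AUC = 585 µg/L·h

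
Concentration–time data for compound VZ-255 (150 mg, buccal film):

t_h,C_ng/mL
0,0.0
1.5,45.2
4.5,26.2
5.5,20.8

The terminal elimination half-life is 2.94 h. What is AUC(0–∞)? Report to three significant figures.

Trapezoidal AUC_0→5.5:
  [0→1.5]: (0.0+45.2)/2 × 1.5 = 33.9
  [1.5→4.5]: (45.2+26.2)/2 × 3 = 107.1
  [4.5→5.5]: (26.2+20.8)/2 × 1 = 23.5
  Sum = 164.5 ng/mL·h
k_e = ln2 / t½ = 0.693147 / 2.94 = 0.2358 h^-1
Extrapolated tail: C_last / k_e = 20.8 / 0.2358 = 88.210
AUC_0→∞ = 164.5 + 88.210 = 252.71 ng/mL·h

AUC = 253 ng/mL·h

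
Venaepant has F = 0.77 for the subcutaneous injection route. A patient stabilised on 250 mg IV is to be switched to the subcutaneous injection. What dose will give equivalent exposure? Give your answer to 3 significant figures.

D_subcutaneous = 325 mg

For equal systemic exposure: F × D_ev = D_iv
D_ev = D_iv / F = 250 / 0.77 = 324.675 mg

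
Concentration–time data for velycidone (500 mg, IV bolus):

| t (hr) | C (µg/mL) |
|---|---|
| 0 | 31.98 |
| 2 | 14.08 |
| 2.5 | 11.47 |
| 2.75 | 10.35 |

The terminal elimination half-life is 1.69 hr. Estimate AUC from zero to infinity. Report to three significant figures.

AUC = 80.4 µg/mL·hr

Trapezoidal AUC_0→2.75:
  [0→2]: (31.98+14.08)/2 × 2 = 46.06
  [2→2.5]: (14.08+11.47)/2 × 0.5 = 6.3875
  [2.5→2.75]: (11.47+10.35)/2 × 0.25 = 2.7275
  Sum = 55.175 µg/mL·hr
k_e = ln2 / t½ = 0.693147 / 1.69 = 0.4101 hr^-1
Extrapolated tail: C_last / k_e = 10.35 / 0.4101 = 25.238
AUC_0→∞ = 55.175 + 25.238 = 80.413 µg/mL·hr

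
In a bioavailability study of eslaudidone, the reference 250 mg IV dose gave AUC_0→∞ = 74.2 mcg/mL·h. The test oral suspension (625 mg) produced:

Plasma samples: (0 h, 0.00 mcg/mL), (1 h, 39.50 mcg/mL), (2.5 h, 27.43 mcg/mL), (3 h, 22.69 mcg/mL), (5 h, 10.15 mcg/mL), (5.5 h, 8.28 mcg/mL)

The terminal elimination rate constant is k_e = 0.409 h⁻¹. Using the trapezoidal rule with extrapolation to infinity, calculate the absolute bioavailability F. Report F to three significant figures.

Trapezoidal AUC_0→5.5 (oral suspension):
  [0→1]: (0.00+39.50)/2 × 1 = 19.75
  [1→2.5]: (39.50+27.43)/2 × 1.5 = 50.1975
  [2.5→3]: (27.43+22.69)/2 × 0.5 = 12.53
  [3→5]: (22.69+10.15)/2 × 2 = 32.84
  [5→5.5]: (10.15+8.28)/2 × 0.5 = 4.6075
  Sum = 119.925 mcg/mL·h
Tail: C_last/k_e = 8.28/0.409 = 20.244
AUC_0→∞ (oral suspension) = 119.925 + 20.244 = 140.169 mcg/mL·h
F = (AUC_ev/D_ev)/(AUC_iv/D_iv) = (140.169/625)/(74.2/250) = 0.2242704/0.2968 = 0.7556

F = 0.756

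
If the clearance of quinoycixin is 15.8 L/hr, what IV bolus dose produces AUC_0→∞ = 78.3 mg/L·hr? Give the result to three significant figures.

Dose = 1240 mg

Dose_iv = CL × AUC_0→∞
     = 15.8 × 78.3 = 1237.14 mg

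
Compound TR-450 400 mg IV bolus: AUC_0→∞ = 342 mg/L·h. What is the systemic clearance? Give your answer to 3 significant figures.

CL = Dose_iv / AUC_0→∞
   = 400 / 342 = 1.16959 L/h

CL = 1.17 L/h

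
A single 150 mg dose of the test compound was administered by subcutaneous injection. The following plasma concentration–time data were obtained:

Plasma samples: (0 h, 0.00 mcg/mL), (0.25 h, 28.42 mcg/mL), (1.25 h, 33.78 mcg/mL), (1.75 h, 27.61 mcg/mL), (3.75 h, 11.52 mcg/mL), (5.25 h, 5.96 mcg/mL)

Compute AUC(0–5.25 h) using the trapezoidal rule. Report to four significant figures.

Trapezoidal AUC_0→5.25:
  [0→0.25]: (0.00+28.42)/2 × 0.25 = 3.5525
  [0.25→1.25]: (28.42+33.78)/2 × 1 = 31.1
  [1.25→1.75]: (33.78+27.61)/2 × 0.5 = 15.3475
  [1.75→3.75]: (27.61+11.52)/2 × 2 = 39.13
  [3.75→5.25]: (11.52+5.96)/2 × 1.5 = 13.11
  Sum = 102.24 mcg/mL·h

AUC = 102.2 mcg/mL·h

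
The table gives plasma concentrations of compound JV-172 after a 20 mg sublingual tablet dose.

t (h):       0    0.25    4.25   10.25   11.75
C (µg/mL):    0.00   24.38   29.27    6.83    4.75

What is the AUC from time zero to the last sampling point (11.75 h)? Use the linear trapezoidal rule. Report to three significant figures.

AUC = 227 µg/mL·h

Trapezoidal AUC_0→11.75:
  [0→0.25]: (0.00+24.38)/2 × 0.25 = 3.0475
  [0.25→4.25]: (24.38+29.27)/2 × 4 = 107.3
  [4.25→10.25]: (29.27+6.83)/2 × 6 = 108.3
  [10.25→11.75]: (6.83+4.75)/2 × 1.5 = 8.685
  Sum = 227.3325 µg/mL·h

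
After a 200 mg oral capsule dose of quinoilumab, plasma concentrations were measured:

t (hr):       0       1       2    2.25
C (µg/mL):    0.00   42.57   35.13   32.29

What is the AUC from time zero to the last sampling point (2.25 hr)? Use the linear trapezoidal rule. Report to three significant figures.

Trapezoidal AUC_0→2.25:
  [0→1]: (0.00+42.57)/2 × 1 = 21.285
  [1→2]: (42.57+35.13)/2 × 1 = 38.85
  [2→2.25]: (35.13+32.29)/2 × 0.25 = 8.4275
  Sum = 68.5625 µg/mL·hr

AUC = 68.6 µg/mL·hr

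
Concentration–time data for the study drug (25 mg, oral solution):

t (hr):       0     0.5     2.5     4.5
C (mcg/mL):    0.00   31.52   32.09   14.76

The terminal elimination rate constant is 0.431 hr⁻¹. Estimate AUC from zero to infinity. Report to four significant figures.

AUC = 152.6 mcg/mL·hr

Trapezoidal AUC_0→4.5:
  [0→0.5]: (0.00+31.52)/2 × 0.5 = 7.88
  [0.5→2.5]: (31.52+32.09)/2 × 2 = 63.61
  [2.5→4.5]: (32.09+14.76)/2 × 2 = 46.85
  Sum = 118.34 mcg/mL·hr
Extrapolated tail: C_last / k_e = 14.76 / 0.431 = 34.246
AUC_0→∞ = 118.34 + 34.246 = 152.586 mcg/mL·hr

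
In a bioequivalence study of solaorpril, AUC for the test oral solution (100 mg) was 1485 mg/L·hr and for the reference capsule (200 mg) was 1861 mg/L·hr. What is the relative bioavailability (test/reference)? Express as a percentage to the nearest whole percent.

F_rel = 160%

F_rel = (AUC_test/D_test) / (AUC_ref/D_ref)
      = (1485/100) / (1861/200)
      = 14.85 / 9.305 = 1.5959 = 159.59%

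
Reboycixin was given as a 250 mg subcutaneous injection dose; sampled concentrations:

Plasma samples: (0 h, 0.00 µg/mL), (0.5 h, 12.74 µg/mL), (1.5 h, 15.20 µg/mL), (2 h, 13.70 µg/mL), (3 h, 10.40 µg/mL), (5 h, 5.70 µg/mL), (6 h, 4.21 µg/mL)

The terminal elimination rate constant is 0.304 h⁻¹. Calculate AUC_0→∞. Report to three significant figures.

AUC = 71.3 µg/mL·h

Trapezoidal AUC_0→6:
  [0→0.5]: (0.00+12.74)/2 × 0.5 = 3.185
  [0.5→1.5]: (12.74+15.20)/2 × 1 = 13.97
  [1.5→2]: (15.20+13.70)/2 × 0.5 = 7.225
  [2→3]: (13.70+10.40)/2 × 1 = 12.05
  [3→5]: (10.40+5.70)/2 × 2 = 16.1
  [5→6]: (5.70+4.21)/2 × 1 = 4.955
  Sum = 57.485 µg/mL·h
Extrapolated tail: C_last / k_e = 4.21 / 0.304 = 13.849
AUC_0→∞ = 57.485 + 13.849 = 71.334 µg/mL·h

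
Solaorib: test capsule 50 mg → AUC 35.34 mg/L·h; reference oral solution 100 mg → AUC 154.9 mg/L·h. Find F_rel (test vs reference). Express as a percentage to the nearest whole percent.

F_rel = 46%

F_rel = (AUC_test/D_test) / (AUC_ref/D_ref)
      = (35.34/50) / (154.9/100)
      = 0.7068 / 1.549 = 0.4563 = 45.63%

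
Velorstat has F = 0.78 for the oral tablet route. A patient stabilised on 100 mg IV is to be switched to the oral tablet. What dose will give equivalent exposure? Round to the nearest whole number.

D_oral = 128 mg

For equal systemic exposure: F × D_ev = D_iv
D_ev = D_iv / F = 100 / 0.78 = 128.205 mg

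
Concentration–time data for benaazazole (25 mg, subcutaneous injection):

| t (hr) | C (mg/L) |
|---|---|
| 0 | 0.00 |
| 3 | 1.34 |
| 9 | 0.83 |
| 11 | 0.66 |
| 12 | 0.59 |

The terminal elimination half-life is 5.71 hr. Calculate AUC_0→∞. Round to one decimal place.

AUC = 15.5 mg/L·hr

Trapezoidal AUC_0→12:
  [0→3]: (0.00+1.34)/2 × 3 = 2.01
  [3→9]: (1.34+0.83)/2 × 6 = 6.51
  [9→11]: (0.83+0.66)/2 × 2 = 1.49
  [11→12]: (0.66+0.59)/2 × 1 = 0.625
  Sum = 10.635 mg/L·hr
k_e = ln2 / t½ = 0.693147 / 5.71 = 0.1214 hr^-1
Extrapolated tail: C_last / k_e = 0.59 / 0.1214 = 4.860
AUC_0→∞ = 10.635 + 4.860 = 15.495 mg/L·hr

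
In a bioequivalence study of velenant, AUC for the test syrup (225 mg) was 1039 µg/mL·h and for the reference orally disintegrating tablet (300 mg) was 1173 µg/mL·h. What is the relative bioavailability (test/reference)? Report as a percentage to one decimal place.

F_rel = (AUC_test/D_test) / (AUC_ref/D_ref)
      = (1039/225) / (1173/300)
      = 4.61778 / 3.91 = 1.1810 = 118.10%

F_rel = 118.1%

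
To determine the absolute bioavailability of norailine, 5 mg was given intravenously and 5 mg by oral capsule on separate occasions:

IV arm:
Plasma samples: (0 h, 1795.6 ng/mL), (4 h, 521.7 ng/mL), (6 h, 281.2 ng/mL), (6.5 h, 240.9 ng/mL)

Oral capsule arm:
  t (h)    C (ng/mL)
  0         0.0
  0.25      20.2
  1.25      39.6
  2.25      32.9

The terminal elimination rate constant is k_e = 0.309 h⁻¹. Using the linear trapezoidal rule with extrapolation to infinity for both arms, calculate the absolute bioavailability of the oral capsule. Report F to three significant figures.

F = 0.0276

Trapezoidal AUC_0→6.5 (IV):
  [0→4]: (1795.6+521.7)/2 × 4 = 4634.6
  [4→6]: (521.7+281.2)/2 × 2 = 802.9
  [6→6.5]: (281.2+240.9)/2 × 0.5 = 130.525
  Sum = 5568.025 ng/mL·h
IV tail: 240.9/0.309 = 779.612; AUC_iv,0→∞ = 5568.025 + 779.612 = 6347.637 ng/mL·h
Trapezoidal AUC_0→2.25 (oral capsule):
  [0→0.25]: (0.0+20.2)/2 × 0.25 = 2.525
  [0.25→1.25]: (20.2+39.6)/2 × 1 = 29.9
  [1.25→2.25]: (39.6+32.9)/2 × 1 = 36.25
  Sum = 68.675 ng/mL·h
oral capsule tail: 32.9/0.309 = 106.472; AUC_ev,0→∞ = 68.675 + 106.472 = 175.147 ng/mL·h
F = (AUC_ev/D_ev)/(AUC_iv/D_iv) = (175.147/5)/(6347.637/5) = 35.0294/1269.5274 = 0.0276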